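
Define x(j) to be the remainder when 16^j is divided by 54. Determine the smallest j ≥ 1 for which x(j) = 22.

8

Computing terms: x(0) = 1, x(1) = 16, x(2) = 40, x(3) = 46, x(4) = 34, x(5) = 4, x(6) = 10, x(7) = 52, x(8) = 22, x(9) = 28, x(10) = 16.
Since x(10) = x(1) = 16, the sequence is eventually periodic: after a pre-period of length 1 it cycles with period 9.
The value 22 first appears (with j ≥ 1) at x(8).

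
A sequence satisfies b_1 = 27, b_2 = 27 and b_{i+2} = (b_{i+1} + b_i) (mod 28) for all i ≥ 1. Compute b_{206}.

b_1 = 27, b_2 = 27, b_3 = 26, b_4 = 25, b_5 = 23, b_6 = 20, b_7 = 15, b_8 = 7, b_9 = 22, b_{10} = 1, b_{11} = 23, b_{12} = 24, b_{13} = 19, b_{14} = 15, b_{15} = 6, b_{16} = 21, b_{17} = 27, b_{18} = 20, b_{19} = 19, b_{20} = 11, b_{21} = 2, b_{22} = 13, b_{23} = 15, b_{24} = 0, b_{25} = 15, b_{26} = 15, b_{27} = 2, b_{28} = 17, b_{29} = 19, b_{30} = 8, b_{31} = 27, b_{32} = 7, b_{33} = 6, b_{34} = 13, b_{35} = 19, b_{36} = 4, b_{37} = 23, b_{38} = 27, b_{39} = 22, b_{40} = 21, b_{41} = 15, b_{42} = 8, b_{43} = 23, b_{44} = 3, b_{45} = 26, b_{46} = 1, b_{47} = 27, b_{48} = 0, b_{49} = 27, b_{50} = 27.
The sequence repeats with period 48.
(206 - 1) mod 48 = 13, so b_{206} = b_{14} = 15.

15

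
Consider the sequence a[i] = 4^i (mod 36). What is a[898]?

Computing terms: a[1] = 4; a[2] = 16; a[3] = 28; a[4] = 4.
The sequence repeats with period 3.
(898 - 1) mod 3 = 0, so a[898] = a[1] = 4.

4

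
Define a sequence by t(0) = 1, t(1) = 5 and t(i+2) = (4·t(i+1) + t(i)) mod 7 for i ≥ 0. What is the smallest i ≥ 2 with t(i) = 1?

5

Computing terms: t(0) = 1, t(1) = 5, t(2) = 0, t(3) = 5, t(4) = 6, t(5) = 1, t(6) = 3, t(7) = 6, t(8) = 6, t(9) = 2, t(10) = 0, t(11) = 2, t(12) = 1, t(13) = 6, t(14) = 4, t(15) = 1, t(16) = 1, t(17) = 5.
The sequence repeats with period 16.
The value 1 first appears (with i ≥ 2) at t(5).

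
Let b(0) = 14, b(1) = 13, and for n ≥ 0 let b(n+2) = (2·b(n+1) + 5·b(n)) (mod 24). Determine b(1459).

1

b(0) = 14, b(1) = 13, b(2) = 0, b(3) = 17, b(4) = 10, b(5) = 9, b(6) = 20, b(7) = 13, b(8) = 6, b(9) = 5, b(10) = 16, b(11) = 9, b(12) = 2, b(13) = 1, b(14) = 12, b(15) = 5, b(16) = 22, b(17) = 21, b(18) = 8, b(19) = 1, b(20) = 18, b(21) = 17, b(22) = 4, b(23) = 21, b(24) = 14, b(25) = 13.
The sequence repeats with period 24.
So b(1459) = b(0 + ((1459-0) mod 24)) = b(19) = 1.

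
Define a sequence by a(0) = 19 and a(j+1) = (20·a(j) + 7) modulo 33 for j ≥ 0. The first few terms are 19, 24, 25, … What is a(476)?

Computing terms: a(0) = 19,  a(1) = 24,  a(2) = 25,  a(3) = 12,  a(4) = 16,  a(5) = 30,  a(6) = 13,  a(7) = 3,  a(8) = 1,  a(9) = 27,  a(10) = 19.
Since a(10) = a(0) = 19, the sequence is periodic with period 10.
(476 - 0) mod 10 = 6, so a(476) = a(6) = 13.

13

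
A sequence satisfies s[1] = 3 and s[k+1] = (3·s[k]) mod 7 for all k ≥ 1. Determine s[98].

2

Listing terms: s[1] = 3, s[2] = 2, s[3] = 6, s[4] = 4, s[5] = 5, s[6] = 1, s[7] = 3.
The sequence repeats with period 6.
So s[98] = s[1 + ((98-1) mod 6)] = s[2] = 2.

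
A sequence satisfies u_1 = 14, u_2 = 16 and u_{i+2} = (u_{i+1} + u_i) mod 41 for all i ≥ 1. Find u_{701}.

We have u_1 = 14,  u_2 = 16,  u_3 = 30,  u_4 = 5,  u_5 = 35,  u_6 = 40,  u_7 = 34,  u_8 = 33,  u_9 = 26,  u_{10} = 18,  u_{11} = 3,  u_{12} = 21,  u_{13} = 24,  u_{14} = 4,  u_{15} = 28,  u_{16} = 32,  u_{17} = 19,  u_{18} = 10,  u_{19} = 29,  u_{20} = 39,  u_{21} = 27,  u_{22} = 25,  u_{23} = 11,  u_{24} = 36,  u_{25} = 6,  u_{26} = 1,  u_{27} = 7,  u_{28} = 8,  u_{29} = 15,  u_{30} = 23,  u_{31} = 38,  u_{32} = 20,  u_{33} = 17,  u_{34} = 37,  u_{35} = 13,  u_{36} = 9,  u_{37} = 22,  u_{38} = 31,  u_{39} = 12,  u_{40} = 2,  u_{41} = 14,  u_{42} = 16.
The sequence repeats with period 40.
So u_{701} = u_{1 + ((701-1) mod 40)} = u_{21} = 27.

27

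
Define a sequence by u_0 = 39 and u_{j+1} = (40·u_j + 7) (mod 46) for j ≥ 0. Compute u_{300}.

u_0 = 39; u_1 = 3; u_2 = 35; u_3 = 27; u_4 = 29; u_5 = 17; u_6 = 43; u_7 = 25; u_8 = 41; u_9 = 37; u_{10} = 15; u_{11} = 9; u_{12} = 45; u_{13} = 13; u_{14} = 21; u_{15} = 19; u_{16} = 31; u_{17} = 5; u_{18} = 23; u_{19} = 7; u_{20} = 11; u_{21} = 33; u_{22} = 39.
Since u_{22} = u_0 = 39, the sequence is periodic with period 22.
(300 - 0) mod 22 = 14, so u_{300} = u_{14} = 21.

21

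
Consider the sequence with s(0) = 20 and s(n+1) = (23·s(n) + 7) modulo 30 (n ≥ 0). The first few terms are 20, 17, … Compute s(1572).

20

s(0) = 20; s(1) = 17; s(2) = 8; s(3) = 11; s(4) = 20.
The sequence repeats with period 4.
(1572 - 0) mod 4 = 0, so s(1572) = s(0) = 20.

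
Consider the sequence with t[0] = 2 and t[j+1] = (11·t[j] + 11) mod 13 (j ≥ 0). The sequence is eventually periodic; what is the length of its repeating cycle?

We have t[0] = 2, t[1] = 7, t[2] = 10, t[3] = 4, t[4] = 3, t[5] = 5, t[6] = 1, t[7] = 9, t[8] = 6, t[9] = 12, t[10] = 0, t[11] = 11, t[12] = 2.
Since t[12] = t[0] = 2, the sequence is periodic with period 12.

12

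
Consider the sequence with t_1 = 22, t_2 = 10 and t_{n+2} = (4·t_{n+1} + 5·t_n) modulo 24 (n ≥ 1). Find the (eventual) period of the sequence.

Computing terms: t_1 = 22,  t_2 = 10,  t_3 = 6,  t_4 = 2,  t_5 = 14,  t_6 = 18,  t_7 = 22,  t_8 = 10.
Since (t_7, t_8) = (t_1, t_2) = (22, 10) (two consecutive terms determine the rest), the sequence is periodic with period 6.

6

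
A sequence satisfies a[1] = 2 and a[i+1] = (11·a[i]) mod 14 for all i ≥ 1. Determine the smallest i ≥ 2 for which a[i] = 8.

2

Computing terms: a[1] = 2; a[2] = 8; a[3] = 4; a[4] = 2.
The sequence repeats with period 3.
The value 8 first appears (with i ≥ 2) at a[2].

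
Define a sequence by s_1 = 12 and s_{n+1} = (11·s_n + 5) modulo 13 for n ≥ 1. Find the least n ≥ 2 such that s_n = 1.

11

We have s_1 = 12, s_2 = 7, s_3 = 4, s_4 = 10, s_5 = 11, s_6 = 9, s_7 = 0, s_8 = 5, s_9 = 8, s_{10} = 2, s_{11} = 1, s_{12} = 3, s_{13} = 12.
Since s_{13} = s_1 = 12, the sequence is periodic with period 12.
The value 1 first appears (with n ≥ 2) at s_{11}.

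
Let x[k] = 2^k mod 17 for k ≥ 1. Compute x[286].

Computing terms: x[1] = 2; x[2] = 4; x[3] = 8; x[4] = 16; x[5] = 15; x[6] = 13; x[7] = 9; x[8] = 1; x[9] = 2.
Since x[9] = x[1] = 2, the sequence is periodic with period 8.
So x[286] = x[1 + ((286-1) mod 8)] = x[6] = 13.

13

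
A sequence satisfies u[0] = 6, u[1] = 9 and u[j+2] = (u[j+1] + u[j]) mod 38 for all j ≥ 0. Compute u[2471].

25

u[0] = 6,  u[1] = 9,  u[2] = 15,  u[3] = 24,  u[4] = 1,  u[5] = 25,  u[6] = 26,  u[7] = 13,  u[8] = 1,  u[9] = 14,  u[10] = 15,  u[11] = 29,  u[12] = 6,  u[13] = 35,  u[14] = 3,  u[15] = 0,  u[16] = 3,  u[17] = 3,  u[18] = 6,  u[19] = 9.
The sequence repeats with period 18.
So u[2471] = u[0 + ((2471-0) mod 18)] = u[5] = 25.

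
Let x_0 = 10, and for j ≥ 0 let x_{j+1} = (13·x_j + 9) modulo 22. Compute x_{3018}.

We have x_0 = 10, x_1 = 7, x_2 = 12, x_3 = 11, x_4 = 20, x_5 = 5, x_6 = 8, x_7 = 3, x_8 = 4, x_9 = 17, x_{10} = 10.
The sequence repeats with period 10.
(3018 - 0) mod 10 = 8, so x_{3018} = x_8 = 4.

4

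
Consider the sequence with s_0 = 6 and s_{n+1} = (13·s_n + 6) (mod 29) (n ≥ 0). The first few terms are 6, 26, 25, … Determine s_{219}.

Computing terms: s_0 = 6; s_1 = 26; s_2 = 25; s_3 = 12; s_4 = 17; s_5 = 24; s_6 = 28; s_7 = 22; s_8 = 2; s_9 = 3; s_{10} = 16; s_{11} = 11; s_{12} = 4; s_{13} = 0; s_{14} = 6.
Since s_{14} = s_0 = 6, the sequence is periodic with period 14.
So s_{219} = s_{0 + ((219-0) mod 14)} = s_9 = 3.

3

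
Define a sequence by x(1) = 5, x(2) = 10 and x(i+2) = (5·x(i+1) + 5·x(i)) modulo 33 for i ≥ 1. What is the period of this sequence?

Computing terms: x(1) = 5,  x(2) = 10,  x(3) = 9,  x(4) = 29,  x(5) = 25,  x(6) = 6,  x(7) = 23,  x(8) = 13,  x(9) = 15,  x(10) = 8,  x(11) = 16,  x(12) = 21,  x(13) = 20,  x(14) = 7,  x(15) = 3,  x(16) = 17,  x(17) = 1,  x(18) = 24,  x(19) = 26,  x(20) = 19,  x(21) = 27,  x(22) = 32,  x(23) = 31,  x(24) = 18,  x(25) = 14,  x(26) = 28,  x(27) = 12,  x(28) = 2,  x(29) = 4,  x(30) = 30,  x(31) = 5,  x(32) = 10.
Since (x(31), x(32)) = (x(1), x(2)) = (5, 10) (two consecutive terms determine the rest), the sequence is periodic with period 30.

30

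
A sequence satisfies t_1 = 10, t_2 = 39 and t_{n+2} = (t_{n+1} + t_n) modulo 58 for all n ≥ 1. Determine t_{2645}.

Computing terms: t_1 = 10,  t_2 = 39,  t_3 = 49,  t_4 = 30,  t_5 = 21,  t_6 = 51,  t_7 = 14,  t_8 = 7,  t_9 = 21,  t_{10} = 28,  t_{11} = 49,  t_{12} = 19,  t_{13} = 10,  t_{14} = 29,  t_{15} = 39,  t_{16} = 10,  t_{17} = 49,  t_{18} = 1,  t_{19} = 50,  t_{20} = 51,  t_{21} = 43,  t_{22} = 36,  t_{23} = 21,  t_{24} = 57,  t_{25} = 20,  t_{26} = 19,  t_{27} = 39,  t_{28} = 0,  t_{29} = 39,  t_{30} = 39,  t_{31} = 20,  t_{32} = 1,  t_{33} = 21,  t_{34} = 22,  t_{35} = 43,  t_{36} = 7,  t_{37} = 50,  t_{38} = 57,  t_{39} = 49,  t_{40} = 48,  t_{41} = 39,  t_{42} = 29,  t_{43} = 10,  t_{44} = 39.
Since (t_{43}, t_{44}) = (t_1, t_2) = (10, 39) (two consecutive terms determine the rest), the sequence is periodic with period 42.
(2645 - 1) mod 42 = 40, so t_{2645} = t_{41} = 39.

39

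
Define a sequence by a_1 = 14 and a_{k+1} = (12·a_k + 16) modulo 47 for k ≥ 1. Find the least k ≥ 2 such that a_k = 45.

Computing terms: a_1 = 14; a_2 = 43; a_3 = 15; a_4 = 8; a_5 = 18; a_6 = 44; a_7 = 27; a_8 = 11; a_9 = 7; a_{10} = 6; a_{11} = 41; a_{12} = 38; a_{13} = 2; a_{14} = 40; a_{15} = 26; a_{16} = 46; a_{17} = 4; a_{18} = 17; a_{19} = 32; a_{20} = 24; a_{21} = 22; a_{22} = 45; a_{23} = 39; a_{24} = 14.
The sequence repeats with period 23.
The value 45 first appears (with k ≥ 2) at a_{22}.

22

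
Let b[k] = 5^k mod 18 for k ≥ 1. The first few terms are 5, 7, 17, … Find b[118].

13

We have b[1] = 5; b[2] = 7; b[3] = 17; b[4] = 13; b[5] = 11; b[6] = 1; b[7] = 5.
Since b[7] = b[1] = 5, the sequence is periodic with period 6.
(118 - 1) mod 6 = 3, so b[118] = b[4] = 13.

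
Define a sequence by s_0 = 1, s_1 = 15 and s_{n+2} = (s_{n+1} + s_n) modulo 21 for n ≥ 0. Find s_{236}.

2

Listing terms: s_0 = 1; s_1 = 15; s_2 = 16; s_3 = 10; s_4 = 5; s_5 = 15; s_6 = 20; s_7 = 14; s_8 = 13; s_9 = 6; s_{10} = 19; s_{11} = 4; s_{12} = 2; s_{13} = 6; s_{14} = 8; s_{15} = 14; s_{16} = 1; s_{17} = 15.
Since (s_{16}, s_{17}) = (s_0, s_1) = (1, 15) (two consecutive terms determine the rest), the sequence is periodic with period 16.
So s_{236} = s_{0 + ((236-0) mod 16)} = s_{12} = 2.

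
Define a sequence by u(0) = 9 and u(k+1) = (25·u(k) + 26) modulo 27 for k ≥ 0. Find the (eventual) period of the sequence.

27

We have u(0) = 9; u(1) = 8; u(2) = 10; u(3) = 6; u(4) = 14; u(5) = 25; u(6) = 3; u(7) = 20; u(8) = 13; u(9) = 0; u(10) = 26; u(11) = 1; u(12) = 24; u(13) = 5; u(14) = 16; u(15) = 21; u(16) = 11; u(17) = 4; u(18) = 18; u(19) = 17; u(20) = 19; u(21) = 15; u(22) = 23; u(23) = 7; u(24) = 12; u(25) = 2; u(26) = 22; u(27) = 9.
The sequence repeats with period 27.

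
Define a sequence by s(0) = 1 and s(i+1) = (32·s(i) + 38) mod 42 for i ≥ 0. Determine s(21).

s(0) = 1,  s(1) = 28,  s(2) = 10,  s(3) = 22,  s(4) = 28.
Since s(4) = s(1) = 28, the sequence is eventually periodic: after a pre-period of length 1 it cycles with period 3.
For i ≥ 1, s(i) depends only on (i - 1) mod 3. (21 - 1) mod 3 = 2, so s(21) = s(3) = 22.

22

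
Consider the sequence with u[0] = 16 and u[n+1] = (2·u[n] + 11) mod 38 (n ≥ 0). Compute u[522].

35

Listing terms: u[0] = 16, u[1] = 5, u[2] = 21, u[3] = 15, u[4] = 3, u[5] = 17, u[6] = 7, u[7] = 25, u[8] = 23, u[9] = 19, u[10] = 11, u[11] = 33, u[12] = 1, u[13] = 13, u[14] = 37, u[15] = 9, u[16] = 29, u[17] = 31, u[18] = 35, u[19] = 5.
Since u[19] = u[1] = 5, the sequence is eventually periodic: after a pre-period of length 1 it cycles with period 18.
For n ≥ 1, u[n] depends only on (n - 1) mod 18. (522 - 1) mod 18 = 17, so u[522] = u[18] = 35.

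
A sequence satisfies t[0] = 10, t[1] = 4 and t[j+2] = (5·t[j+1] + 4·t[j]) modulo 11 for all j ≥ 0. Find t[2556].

Computing terms: t[0] = 10, t[1] = 4, t[2] = 5, t[3] = 8, t[4] = 5, t[5] = 2, t[6] = 8, t[7] = 4, t[8] = 8, t[9] = 1, t[10] = 4, t[11] = 2, t[12] = 4, t[13] = 6, t[14] = 2, t[15] = 1, t[16] = 2, t[17] = 3, t[18] = 1, t[19] = 6, t[20] = 1, t[21] = 7, t[22] = 6, t[23] = 3, t[24] = 6, t[25] = 9, t[26] = 3, t[27] = 7, t[28] = 3, t[29] = 10, t[30] = 7, t[31] = 9, t[32] = 7, t[33] = 5, t[34] = 9, t[35] = 10, t[36] = 9, t[37] = 8, t[38] = 10, t[39] = 5, t[40] = 10, t[41] = 4.
The sequence repeats with period 40.
(2556 - 0) mod 40 = 36, so t[2556] = t[36] = 9.

9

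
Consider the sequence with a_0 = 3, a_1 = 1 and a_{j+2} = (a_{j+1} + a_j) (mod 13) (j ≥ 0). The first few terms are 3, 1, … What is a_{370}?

Computing terms: a_0 = 3,  a_1 = 1,  a_2 = 4,  a_3 = 5,  a_4 = 9,  a_5 = 1,  a_6 = 10,  a_7 = 11,  a_8 = 8,  a_9 = 6,  a_{10} = 1,  a_{11} = 7,  a_{12} = 8,  a_{13} = 2,  a_{14} = 10,  a_{15} = 12,  a_{16} = 9,  a_{17} = 8,  a_{18} = 4,  a_{19} = 12,  a_{20} = 3,  a_{21} = 2,  a_{22} = 5,  a_{23} = 7,  a_{24} = 12,  a_{25} = 6,  a_{26} = 5,  a_{27} = 11,  a_{28} = 3,  a_{29} = 1.
Since (a_{28}, a_{29}) = (a_0, a_1) = (3, 1) (two consecutive terms determine the rest), the sequence is periodic with period 28.
So a_{370} = a_{0 + ((370-0) mod 28)} = a_6 = 10.

10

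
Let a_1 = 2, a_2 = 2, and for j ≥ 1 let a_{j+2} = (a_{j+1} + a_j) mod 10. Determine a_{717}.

4

Computing terms: a_1 = 2; a_2 = 2; a_3 = 4; a_4 = 6; a_5 = 0; a_6 = 6; a_7 = 6; a_8 = 2; a_9 = 8; a_{10} = 0; a_{11} = 8; a_{12} = 8; a_{13} = 6; a_{14} = 4; a_{15} = 0; a_{16} = 4; a_{17} = 4; a_{18} = 8; a_{19} = 2; a_{20} = 0; a_{21} = 2; a_{22} = 2.
The sequence repeats with period 20.
(717 - 1) mod 20 = 16, so a_{717} = a_{17} = 4.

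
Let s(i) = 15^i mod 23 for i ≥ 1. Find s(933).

s(1) = 15, s(2) = 18, s(3) = 17, s(4) = 2, s(5) = 7, s(6) = 13, s(7) = 11, s(8) = 4, s(9) = 14, s(10) = 3, s(11) = 22, s(12) = 8, s(13) = 5, s(14) = 6, s(15) = 21, s(16) = 16, s(17) = 10, s(18) = 12, s(19) = 19, s(20) = 9, s(21) = 20, s(22) = 1, s(23) = 15.
The sequence repeats with period 22.
(933 - 1) mod 22 = 8, so s(933) = s(9) = 14.

14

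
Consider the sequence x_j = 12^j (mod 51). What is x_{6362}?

9

We have x_1 = 12,  x_2 = 42,  x_3 = 45,  x_4 = 30,  x_5 = 3,  x_6 = 36,  x_7 = 24,  x_8 = 33,  x_9 = 39,  x_{10} = 9,  x_{11} = 6,  x_{12} = 21,  x_{13} = 48,  x_{14} = 15,  x_{15} = 27,  x_{16} = 18,  x_{17} = 12.
The sequence repeats with period 16.
So x_{6362} = x_{1 + ((6362-1) mod 16)} = x_{10} = 9.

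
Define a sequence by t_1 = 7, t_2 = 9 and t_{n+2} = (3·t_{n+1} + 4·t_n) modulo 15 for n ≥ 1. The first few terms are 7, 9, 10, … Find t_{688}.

Listing terms: t_1 = 7; t_2 = 9; t_3 = 10; t_4 = 6; t_5 = 13; t_6 = 3; t_7 = 1; t_8 = 0; t_9 = 4; t_{10} = 12; t_{11} = 7; t_{12} = 9.
Since (t_{11}, t_{12}) = (t_1, t_2) = (7, 9) (two consecutive terms determine the rest), the sequence is periodic with period 10.
So t_{688} = t_{1 + ((688-1) mod 10)} = t_8 = 0.

0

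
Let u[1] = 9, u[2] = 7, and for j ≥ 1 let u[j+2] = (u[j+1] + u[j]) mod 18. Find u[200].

1

Computing terms: u[1] = 9,  u[2] = 7,  u[3] = 16,  u[4] = 5,  u[5] = 3,  u[6] = 8,  u[7] = 11,  u[8] = 1,  u[9] = 12,  u[10] = 13,  u[11] = 7,  u[12] = 2,  u[13] = 9,  u[14] = 11,  u[15] = 2,  u[16] = 13,  u[17] = 15,  u[18] = 10,  u[19] = 7,  u[20] = 17,  u[21] = 6,  u[22] = 5,  u[23] = 11,  u[24] = 16,  u[25] = 9,  u[26] = 7.
The sequence repeats with period 24.
So u[200] = u[1 + ((200-1) mod 24)] = u[8] = 1.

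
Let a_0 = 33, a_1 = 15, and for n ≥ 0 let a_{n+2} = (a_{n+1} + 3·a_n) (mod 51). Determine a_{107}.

a_0 = 33,  a_1 = 15,  a_2 = 12,  a_3 = 6,  a_4 = 42,  a_5 = 9,  a_6 = 33,  a_7 = 9,  a_8 = 6,  a_9 = 33,  a_{10} = 0,  a_{11} = 48,  a_{12} = 48,  a_{13} = 39,  a_{14} = 30,  a_{15} = 45,  a_{16} = 33,  a_{17} = 15.
Since (a_{16}, a_{17}) = (a_0, a_1) = (33, 15) (two consecutive terms determine the rest), the sequence is periodic with period 16.
So a_{107} = a_{0 + ((107-0) mod 16)} = a_{11} = 48.

48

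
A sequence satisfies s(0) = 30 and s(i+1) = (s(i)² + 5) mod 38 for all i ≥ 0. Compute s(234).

16

We have s(0) = 30; s(1) = 31; s(2) = 16; s(3) = 33; s(4) = 30.
The sequence repeats with period 4.
So s(234) = s(0 + ((234-0) mod 4)) = s(2) = 16.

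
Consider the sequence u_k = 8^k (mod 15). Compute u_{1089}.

Listing terms: u_1 = 8; u_2 = 4; u_3 = 2; u_4 = 1; u_5 = 8.
The sequence repeats with period 4.
(1089 - 1) mod 4 = 0, so u_{1089} = u_1 = 8.

8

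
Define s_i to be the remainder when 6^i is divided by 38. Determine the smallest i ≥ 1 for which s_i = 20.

Listing terms: s_0 = 1; s_1 = 6; s_2 = 36; s_3 = 26; s_4 = 4; s_5 = 24; s_6 = 30; s_7 = 28; s_8 = 16; s_9 = 20; s_{10} = 6.
Since s_{10} = s_1 = 6, the sequence is eventually periodic: after a pre-period of length 1 it cycles with period 9.
The value 20 first appears (with i ≥ 1) at s_9.

9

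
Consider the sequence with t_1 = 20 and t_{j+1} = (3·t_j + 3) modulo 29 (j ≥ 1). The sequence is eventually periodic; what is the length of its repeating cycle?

Computing terms: t_1 = 20, t_2 = 5, t_3 = 18, t_4 = 28, t_5 = 0, t_6 = 3, t_7 = 12, t_8 = 10, t_9 = 4, t_{10} = 15, t_{11} = 19, t_{12} = 2, t_{13} = 9, t_{14} = 1, t_{15} = 6, t_{16} = 21, t_{17} = 8, t_{18} = 27, t_{19} = 26, t_{20} = 23, t_{21} = 14, t_{22} = 16, t_{23} = 22, t_{24} = 11, t_{25} = 7, t_{26} = 24, t_{27} = 17, t_{28} = 25, t_{29} = 20.
Since t_{29} = t_1 = 20, the sequence is periodic with period 28.

28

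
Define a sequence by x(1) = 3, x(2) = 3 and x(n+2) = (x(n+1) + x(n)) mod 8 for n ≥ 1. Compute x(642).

Computing terms: x(1) = 3,  x(2) = 3,  x(3) = 6,  x(4) = 1,  x(5) = 7,  x(6) = 0,  x(7) = 7,  x(8) = 7,  x(9) = 6,  x(10) = 5,  x(11) = 3,  x(12) = 0,  x(13) = 3,  x(14) = 3.
Since (x(13), x(14)) = (x(1), x(2)) = (3, 3) (two consecutive terms determine the rest), the sequence is periodic with period 12.
(642 - 1) mod 12 = 5, so x(642) = x(6) = 0.

0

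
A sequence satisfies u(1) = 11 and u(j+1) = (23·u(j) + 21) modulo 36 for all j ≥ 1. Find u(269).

u(1) = 11, u(2) = 22, u(3) = 23, u(4) = 10, u(5) = 35, u(6) = 34, u(7) = 11.
The sequence repeats with period 6.
So u(269) = u(1 + ((269-1) mod 6)) = u(5) = 35.

35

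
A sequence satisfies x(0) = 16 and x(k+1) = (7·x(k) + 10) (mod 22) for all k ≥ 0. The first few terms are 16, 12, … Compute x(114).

0

x(0) = 16,  x(1) = 12,  x(2) = 6,  x(3) = 8,  x(4) = 0,  x(5) = 10,  x(6) = 14,  x(7) = 20,  x(8) = 18,  x(9) = 4,  x(10) = 16.
The sequence repeats with period 10.
(114 - 0) mod 10 = 4, so x(114) = x(4) = 0.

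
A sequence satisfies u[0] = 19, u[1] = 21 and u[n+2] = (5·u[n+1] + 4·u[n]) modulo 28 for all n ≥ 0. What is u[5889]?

21

Computing terms: u[0] = 19; u[1] = 21; u[2] = 13; u[3] = 9; u[4] = 13; u[5] = 17; u[6] = 25; u[7] = 25; u[8] = 1; u[9] = 21; u[10] = 25; u[11] = 13; u[12] = 25; u[13] = 9; u[14] = 5; u[15] = 5; u[16] = 17; u[17] = 21; u[18] = 5; u[19] = 25; u[20] = 5; u[21] = 13; u[22] = 1; u[23] = 1; u[24] = 9; u[25] = 21; u[26] = 1; u[27] = 5; u[28] = 1; u[29] = 25; u[30] = 17; u[31] = 17; u[32] = 13; u[33] = 21; u[34] = 17; u[35] = 1; u[36] = 17; u[37] = 5; u[38] = 9; u[39] = 9; u[40] = 25; u[41] = 21; u[42] = 9; u[43] = 17; u[44] = 9; u[45] = 1; u[46] = 13; u[47] = 13; u[48] = 5; u[49] = 21; u[50] = 13.
Since (u[49], u[50]) = (u[1], u[2]) = (21, 13) (two consecutive terms determine the rest), the sequence is eventually periodic: after a pre-period of length 1 it cycles with period 48.
For n ≥ 1, u[n] depends only on (n - 1) mod 48. (5889 - 1) mod 48 = 32, so u[5889] = u[33] = 21.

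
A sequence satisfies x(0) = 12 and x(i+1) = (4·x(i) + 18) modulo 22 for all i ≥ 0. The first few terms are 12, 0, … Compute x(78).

x(0) = 12, x(1) = 0, x(2) = 18, x(3) = 2, x(4) = 4, x(5) = 12.
Since x(5) = x(0) = 12, the sequence is periodic with period 5.
(78 - 0) mod 5 = 3, so x(78) = x(3) = 2.

2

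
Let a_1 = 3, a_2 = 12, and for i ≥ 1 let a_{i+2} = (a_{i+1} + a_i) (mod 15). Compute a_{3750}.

6

We have a_1 = 3; a_2 = 12; a_3 = 0; a_4 = 12; a_5 = 12; a_6 = 9; a_7 = 6; a_8 = 0; a_9 = 6; a_{10} = 6; a_{11} = 12; a_{12} = 3; a_{13} = 0; a_{14} = 3; a_{15} = 3; a_{16} = 6; a_{17} = 9; a_{18} = 0; a_{19} = 9; a_{20} = 9; a_{21} = 3; a_{22} = 12.
The sequence repeats with period 20.
(3750 - 1) mod 20 = 9, so a_{3750} = a_{10} = 6.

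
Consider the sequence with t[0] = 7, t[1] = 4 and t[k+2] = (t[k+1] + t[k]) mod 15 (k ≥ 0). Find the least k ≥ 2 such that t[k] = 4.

Listing terms: t[0] = 7,  t[1] = 4,  t[2] = 11,  t[3] = 0,  t[4] = 11,  t[5] = 11,  t[6] = 7,  t[7] = 3,  t[8] = 10,  t[9] = 13,  t[10] = 8,  t[11] = 6,  t[12] = 14,  t[13] = 5,  t[14] = 4,  t[15] = 9,  t[16] = 13,  t[17] = 7,  t[18] = 5,  t[19] = 12,  t[20] = 2,  t[21] = 14,  t[22] = 1,  t[23] = 0,  t[24] = 1,  t[25] = 1,  t[26] = 2,  t[27] = 3,  t[28] = 5,  t[29] = 8,  t[30] = 13,  t[31] = 6,  t[32] = 4,  t[33] = 10,  t[34] = 14,  t[35] = 9,  t[36] = 8,  t[37] = 2,  t[38] = 10,  t[39] = 12,  t[40] = 7,  t[41] = 4.
Since (t[40], t[41]) = (t[0], t[1]) = (7, 4) (two consecutive terms determine the rest), the sequence is periodic with period 40.
The value 4 first appears (with k ≥ 2) at t[14].

14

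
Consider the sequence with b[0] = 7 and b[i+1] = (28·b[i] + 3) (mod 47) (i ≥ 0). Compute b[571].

We have b[0] = 7,  b[1] = 11,  b[2] = 29,  b[3] = 16,  b[4] = 28,  b[5] = 35,  b[6] = 43,  b[7] = 32,  b[8] = 6,  b[9] = 30,  b[10] = 44,  b[11] = 13,  b[12] = 38,  b[13] = 33,  b[14] = 34,  b[15] = 15,  b[16] = 0,  b[17] = 3,  b[18] = 40,  b[19] = 42,  b[20] = 4,  b[21] = 21,  b[22] = 27,  b[23] = 7.
The sequence repeats with period 23.
So b[571] = b[0 + ((571-0) mod 23)] = b[19] = 42.

42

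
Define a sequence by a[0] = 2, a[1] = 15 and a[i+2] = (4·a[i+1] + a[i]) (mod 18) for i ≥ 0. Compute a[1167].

Listing terms: a[0] = 2; a[1] = 15; a[2] = 8; a[3] = 11; a[4] = 16; a[5] = 3; a[6] = 10; a[7] = 7; a[8] = 2; a[9] = 15.
Since (a[8], a[9]) = (a[0], a[1]) = (2, 15) (two consecutive terms determine the rest), the sequence is periodic with period 8.
(1167 - 0) mod 8 = 7, so a[1167] = a[7] = 7.

7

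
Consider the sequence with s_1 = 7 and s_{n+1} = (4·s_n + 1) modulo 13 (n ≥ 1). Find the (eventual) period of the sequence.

Listing terms: s_1 = 7, s_2 = 3, s_3 = 0, s_4 = 1, s_5 = 5, s_6 = 8, s_7 = 7.
Since s_7 = s_1 = 7, the sequence is periodic with period 6.

6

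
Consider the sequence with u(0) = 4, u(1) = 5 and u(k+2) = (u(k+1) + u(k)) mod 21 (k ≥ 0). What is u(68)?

2

We have u(0) = 4, u(1) = 5, u(2) = 9, u(3) = 14, u(4) = 2, u(5) = 16, u(6) = 18, u(7) = 13, u(8) = 10, u(9) = 2, u(10) = 12, u(11) = 14, u(12) = 5, u(13) = 19, u(14) = 3, u(15) = 1, u(16) = 4, u(17) = 5.
The sequence repeats with period 16.
So u(68) = u(0 + ((68-0) mod 16)) = u(4) = 2.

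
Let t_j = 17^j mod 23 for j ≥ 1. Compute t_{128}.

3

We have t_1 = 17,  t_2 = 13,  t_3 = 14,  t_4 = 8,  t_5 = 21,  t_6 = 12,  t_7 = 20,  t_8 = 18,  t_9 = 7,  t_{10} = 4,  t_{11} = 22,  t_{12} = 6,  t_{13} = 10,  t_{14} = 9,  t_{15} = 15,  t_{16} = 2,  t_{17} = 11,  t_{18} = 3,  t_{19} = 5,  t_{20} = 16,  t_{21} = 19,  t_{22} = 1,  t_{23} = 17.
The sequence repeats with period 22.
So t_{128} = t_{1 + ((128-1) mod 22)} = t_{18} = 3.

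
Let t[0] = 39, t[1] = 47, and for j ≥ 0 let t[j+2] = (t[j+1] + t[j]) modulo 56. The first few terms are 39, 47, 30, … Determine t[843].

t[0] = 39,  t[1] = 47,  t[2] = 30,  t[3] = 21,  t[4] = 51,  t[5] = 16,  t[6] = 11,  t[7] = 27,  t[8] = 38,  t[9] = 9,  t[10] = 47,  t[11] = 0,  t[12] = 47,  t[13] = 47,  t[14] = 38,  t[15] = 29,  t[16] = 11,  t[17] = 40,  t[18] = 51,  t[19] = 35,  t[20] = 30,  t[21] = 9,  t[22] = 39,  t[23] = 48,  t[24] = 31,  t[25] = 23,  t[26] = 54,  t[27] = 21,  t[28] = 19,  t[29] = 40,  t[30] = 3,  t[31] = 43,  t[32] = 46,  t[33] = 33,  t[34] = 23,  t[35] = 0,  t[36] = 23,  t[37] = 23,  t[38] = 46,  t[39] = 13,  t[40] = 3,  t[41] = 16,  t[42] = 19,  t[43] = 35,  t[44] = 54,  t[45] = 33,  t[46] = 31,  t[47] = 8,  t[48] = 39,  t[49] = 47.
The sequence repeats with period 48.
(843 - 0) mod 48 = 27, so t[843] = t[27] = 21.

21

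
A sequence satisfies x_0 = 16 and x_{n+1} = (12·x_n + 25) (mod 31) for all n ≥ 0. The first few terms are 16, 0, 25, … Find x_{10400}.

13

x_0 = 16,  x_1 = 0,  x_2 = 25,  x_3 = 15,  x_4 = 19,  x_5 = 5,  x_6 = 23,  x_7 = 22,  x_8 = 10,  x_9 = 21,  x_{10} = 29,  x_{11} = 1,  x_{12} = 6,  x_{13} = 4,  x_{14} = 11,  x_{15} = 2,  x_{16} = 18,  x_{17} = 24,  x_{18} = 3,  x_{19} = 30,  x_{20} = 13,  x_{21} = 26,  x_{22} = 27,  x_{23} = 8,  x_{24} = 28,  x_{25} = 20,  x_{26} = 17,  x_{27} = 12,  x_{28} = 14,  x_{29} = 7,  x_{30} = 16.
The sequence repeats with period 30.
(10400 - 0) mod 30 = 20, so x_{10400} = x_{20} = 13.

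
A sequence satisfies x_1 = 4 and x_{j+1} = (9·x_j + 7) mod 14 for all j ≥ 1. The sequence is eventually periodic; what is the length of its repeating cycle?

6

We have x_1 = 4,  x_2 = 1,  x_3 = 2,  x_4 = 11,  x_5 = 8,  x_6 = 9,  x_7 = 4.
Since x_7 = x_1 = 4, the sequence is periodic with period 6.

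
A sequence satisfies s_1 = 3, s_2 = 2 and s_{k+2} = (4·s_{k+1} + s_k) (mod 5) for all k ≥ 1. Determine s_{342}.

We have s_1 = 3; s_2 = 2; s_3 = 1; s_4 = 1; s_5 = 0; s_6 = 1; s_7 = 4; s_8 = 2; s_9 = 2; s_{10} = 0; s_{11} = 2; s_{12} = 3; s_{13} = 4; s_{14} = 4; s_{15} = 0; s_{16} = 4; s_{17} = 1; s_{18} = 3; s_{19} = 3; s_{20} = 0; s_{21} = 3; s_{22} = 2.
Since (s_{21}, s_{22}) = (s_1, s_2) = (3, 2) (two consecutive terms determine the rest), the sequence is periodic with period 20.
(342 - 1) mod 20 = 1, so s_{342} = s_2 = 2.

2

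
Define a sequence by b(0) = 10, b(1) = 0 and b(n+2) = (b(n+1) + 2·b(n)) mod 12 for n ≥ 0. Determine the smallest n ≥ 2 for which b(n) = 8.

2

b(0) = 10,  b(1) = 0,  b(2) = 8,  b(3) = 8,  b(4) = 0,  b(5) = 4,  b(6) = 4,  b(7) = 0,  b(8) = 8.
Since (b(7), b(8)) = (b(1), b(2)) = (0, 8) (two consecutive terms determine the rest), the sequence is eventually periodic: after a pre-period of length 1 it cycles with period 6.
The value 8 first appears (with n ≥ 2) at b(2).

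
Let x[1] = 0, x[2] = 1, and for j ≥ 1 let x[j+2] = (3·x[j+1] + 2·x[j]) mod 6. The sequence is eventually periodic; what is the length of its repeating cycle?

Computing terms: x[1] = 0,  x[2] = 1,  x[3] = 3,  x[4] = 5,  x[5] = 3,  x[6] = 1,  x[7] = 3.
Since (x[6], x[7]) = (x[2], x[3]) = (1, 3) (two consecutive terms determine the rest), the sequence is eventually periodic: after a pre-period of length 1 it cycles with period 4.

4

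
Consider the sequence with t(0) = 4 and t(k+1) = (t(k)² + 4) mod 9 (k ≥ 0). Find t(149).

8

Computing terms: t(0) = 4, t(1) = 2, t(2) = 8, t(3) = 5, t(4) = 2.
Since t(4) = t(1) = 2, the sequence is eventually periodic: after a pre-period of length 1 it cycles with period 3.
For k ≥ 1, t(k) depends only on (k - 1) mod 3. (149 - 1) mod 3 = 1, so t(149) = t(2) = 8.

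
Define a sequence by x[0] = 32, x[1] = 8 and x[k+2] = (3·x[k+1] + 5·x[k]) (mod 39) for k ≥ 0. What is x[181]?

8

Listing terms: x[0] = 32,  x[1] = 8,  x[2] = 28,  x[3] = 7,  x[4] = 5,  x[5] = 11,  x[6] = 19,  x[7] = 34,  x[8] = 2,  x[9] = 20,  x[10] = 31,  x[11] = 37,  x[12] = 32,  x[13] = 8.
Since (x[12], x[13]) = (x[0], x[1]) = (32, 8) (two consecutive terms determine the rest), the sequence is periodic with period 12.
(181 - 0) mod 12 = 1, so x[181] = x[1] = 8.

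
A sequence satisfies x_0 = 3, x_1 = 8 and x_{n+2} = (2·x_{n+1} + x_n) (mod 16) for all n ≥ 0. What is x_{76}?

7

Computing terms: x_0 = 3, x_1 = 8, x_2 = 3, x_3 = 14, x_4 = 15, x_5 = 12, x_6 = 7, x_7 = 10, x_8 = 11, x_9 = 0, x_{10} = 11, x_{11} = 6, x_{12} = 7, x_{13} = 4, x_{14} = 15, x_{15} = 2, x_{16} = 3, x_{17} = 8.
Since (x_{16}, x_{17}) = (x_0, x_1) = (3, 8) (two consecutive terms determine the rest), the sequence is periodic with period 16.
So x_{76} = x_{0 + ((76-0) mod 16)} = x_{12} = 7.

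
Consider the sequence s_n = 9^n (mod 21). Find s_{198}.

Listing terms: s_1 = 9; s_2 = 18; s_3 = 15; s_4 = 9.
The sequence repeats with period 3.
(198 - 1) mod 3 = 2, so s_{198} = s_3 = 15.

15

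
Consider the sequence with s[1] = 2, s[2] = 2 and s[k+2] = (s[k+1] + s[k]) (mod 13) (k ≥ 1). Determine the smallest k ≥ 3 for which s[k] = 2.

12

s[1] = 2; s[2] = 2; s[3] = 4; s[4] = 6; s[5] = 10; s[6] = 3; s[7] = 0; s[8] = 3; s[9] = 3; s[10] = 6; s[11] = 9; s[12] = 2; s[13] = 11; s[14] = 0; s[15] = 11; s[16] = 11; s[17] = 9; s[18] = 7; s[19] = 3; s[20] = 10; s[21] = 0; s[22] = 10; s[23] = 10; s[24] = 7; s[25] = 4; s[26] = 11; s[27] = 2; s[28] = 0; s[29] = 2; s[30] = 2.
Since (s[29], s[30]) = (s[1], s[2]) = (2, 2) (two consecutive terms determine the rest), the sequence is periodic with period 28.
The value 2 first appears (with k ≥ 3) at s[12].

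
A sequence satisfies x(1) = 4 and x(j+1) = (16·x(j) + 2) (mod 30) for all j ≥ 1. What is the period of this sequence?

15

x(1) = 4; x(2) = 6; x(3) = 8; x(4) = 10; x(5) = 12; x(6) = 14; x(7) = 16; x(8) = 18; x(9) = 20; x(10) = 22; x(11) = 24; x(12) = 26; x(13) = 28; x(14) = 0; x(15) = 2; x(16) = 4.
The sequence repeats with period 15.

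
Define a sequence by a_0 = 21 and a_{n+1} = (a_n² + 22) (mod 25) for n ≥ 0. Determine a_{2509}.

8

Computing terms: a_0 = 21; a_1 = 13; a_2 = 16; a_3 = 3; a_4 = 6; a_5 = 8; a_6 = 11; a_7 = 18; a_8 = 21.
The sequence repeats with period 8.
(2509 - 0) mod 8 = 5, so a_{2509} = a_5 = 8.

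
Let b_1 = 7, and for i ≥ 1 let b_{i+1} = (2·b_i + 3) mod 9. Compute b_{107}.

Computing terms: b_1 = 7, b_2 = 8, b_3 = 1, b_4 = 5, b_5 = 4, b_6 = 2, b_7 = 7.
The sequence repeats with period 6.
(107 - 1) mod 6 = 4, so b_{107} = b_5 = 4.

4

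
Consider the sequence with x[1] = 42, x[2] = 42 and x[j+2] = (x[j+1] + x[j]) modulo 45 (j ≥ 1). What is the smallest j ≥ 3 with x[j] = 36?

4

x[1] = 42,  x[2] = 42,  x[3] = 39,  x[4] = 36,  x[5] = 30,  x[6] = 21,  x[7] = 6,  x[8] = 27,  x[9] = 33,  x[10] = 15,  x[11] = 3,  x[12] = 18,  x[13] = 21,  x[14] = 39,  x[15] = 15,  x[16] = 9,  x[17] = 24,  x[18] = 33,  x[19] = 12,  x[20] = 0,  x[21] = 12,  x[22] = 12,  x[23] = 24,  x[24] = 36,  x[25] = 15,  x[26] = 6,  x[27] = 21,  x[28] = 27,  x[29] = 3,  x[30] = 30,  x[31] = 33,  x[32] = 18,  x[33] = 6,  x[34] = 24,  x[35] = 30,  x[36] = 9,  x[37] = 39,  x[38] = 3,  x[39] = 42,  x[40] = 0,  x[41] = 42,  x[42] = 42.
Since (x[41], x[42]) = (x[1], x[2]) = (42, 42) (two consecutive terms determine the rest), the sequence is periodic with period 40.
The value 36 first appears (with j ≥ 3) at x[4].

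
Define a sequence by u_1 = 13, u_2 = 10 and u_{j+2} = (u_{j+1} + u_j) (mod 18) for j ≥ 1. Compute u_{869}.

2

Listing terms: u_1 = 13,  u_2 = 10,  u_3 = 5,  u_4 = 15,  u_5 = 2,  u_6 = 17,  u_7 = 1,  u_8 = 0,  u_9 = 1,  u_{10} = 1,  u_{11} = 2,  u_{12} = 3,  u_{13} = 5,  u_{14} = 8,  u_{15} = 13,  u_{16} = 3,  u_{17} = 16,  u_{18} = 1,  u_{19} = 17,  u_{20} = 0,  u_{21} = 17,  u_{22} = 17,  u_{23} = 16,  u_{24} = 15,  u_{25} = 13,  u_{26} = 10.
Since (u_{25}, u_{26}) = (u_1, u_2) = (13, 10) (two consecutive terms determine the rest), the sequence is periodic with period 24.
(869 - 1) mod 24 = 4, so u_{869} = u_5 = 2.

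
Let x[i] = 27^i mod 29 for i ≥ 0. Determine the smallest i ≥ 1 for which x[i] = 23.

20

x[0] = 1; x[1] = 27; x[2] = 4; x[3] = 21; x[4] = 16; x[5] = 26; x[6] = 6; x[7] = 17; x[8] = 24; x[9] = 10; x[10] = 9; x[11] = 11; x[12] = 7; x[13] = 15; x[14] = 28; x[15] = 2; x[16] = 25; x[17] = 8; x[18] = 13; x[19] = 3; x[20] = 23; x[21] = 12; x[22] = 5; x[23] = 19; x[24] = 20; x[25] = 18; x[26] = 22; x[27] = 14; x[28] = 1.
The sequence repeats with period 28.
The value 23 first appears (with i ≥ 1) at x[20].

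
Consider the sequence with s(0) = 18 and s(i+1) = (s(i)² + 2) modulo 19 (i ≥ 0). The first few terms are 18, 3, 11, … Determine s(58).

We have s(0) = 18; s(1) = 3; s(2) = 11; s(3) = 9; s(4) = 7; s(5) = 13; s(6) = 0; s(7) = 2; s(8) = 6; s(9) = 0.
Since s(9) = s(6) = 0, the sequence is eventually periodic: after a pre-period of length 6 it cycles with period 3.
For i ≥ 6, s(i) depends only on (i - 6) mod 3. (58 - 6) mod 3 = 1, so s(58) = s(7) = 2.

2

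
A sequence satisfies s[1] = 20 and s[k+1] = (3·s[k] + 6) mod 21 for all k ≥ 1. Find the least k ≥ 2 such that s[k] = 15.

s[1] = 20, s[2] = 3, s[3] = 15, s[4] = 9, s[5] = 12, s[6] = 0, s[7] = 6, s[8] = 3.
Since s[8] = s[2] = 3, the sequence is eventually periodic: after a pre-period of length 1 it cycles with period 6.
The value 15 first appears (with k ≥ 2) at s[3].

3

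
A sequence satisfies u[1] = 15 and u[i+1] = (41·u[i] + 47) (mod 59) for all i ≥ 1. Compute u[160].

36

Listing terms: u[1] = 15, u[2] = 13, u[3] = 49, u[4] = 50, u[5] = 32, u[6] = 2, u[7] = 11, u[8] = 26, u[9] = 51, u[10] = 14, u[11] = 31, u[12] = 20, u[13] = 41, u[14] = 17, u[15] = 36, u[16] = 48, u[17] = 9, u[18] = 3, u[19] = 52, u[20] = 55, u[21] = 1, u[22] = 29, u[23] = 56, u[24] = 42, u[25] = 58, u[26] = 6, u[27] = 57, u[28] = 24, u[29] = 28, u[30] = 15.
Since u[30] = u[1] = 15, the sequence is periodic with period 29.
So u[160] = u[1 + ((160-1) mod 29)] = u[15] = 36.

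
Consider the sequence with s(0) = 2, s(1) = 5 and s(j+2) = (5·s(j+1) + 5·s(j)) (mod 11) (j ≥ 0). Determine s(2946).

1

We have s(0) = 2; s(1) = 5; s(2) = 2; s(3) = 2; s(4) = 9; s(5) = 0; s(6) = 1; s(7) = 5; s(8) = 8; s(9) = 10; s(10) = 2; s(11) = 5.
The sequence repeats with period 10.
So s(2946) = s(0 + ((2946-0) mod 10)) = s(6) = 1.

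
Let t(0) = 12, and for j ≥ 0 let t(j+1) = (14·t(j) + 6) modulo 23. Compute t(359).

1

t(0) = 12, t(1) = 13, t(2) = 4, t(3) = 16, t(4) = 0, t(5) = 6, t(6) = 21, t(7) = 1, t(8) = 20, t(9) = 10, t(10) = 8, t(11) = 3, t(12) = 2, t(13) = 11, t(14) = 22, t(15) = 15, t(16) = 9, t(17) = 17, t(18) = 14, t(19) = 18, t(20) = 5, t(21) = 7, t(22) = 12.
Since t(22) = t(0) = 12, the sequence is periodic with period 22.
So t(359) = t(0 + ((359-0) mod 22)) = t(7) = 1.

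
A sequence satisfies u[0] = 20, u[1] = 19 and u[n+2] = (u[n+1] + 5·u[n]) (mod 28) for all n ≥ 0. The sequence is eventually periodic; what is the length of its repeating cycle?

42

u[0] = 20; u[1] = 19; u[2] = 7; u[3] = 18; u[4] = 25; u[5] = 3; u[6] = 16; u[7] = 3; u[8] = 27; u[9] = 14; u[10] = 9; u[11] = 23; u[12] = 12; u[13] = 15; u[14] = 19; u[15] = 10; u[16] = 21; u[17] = 15; u[18] = 8; u[19] = 27; u[20] = 11; u[21] = 6; u[22] = 5; u[23] = 7; u[24] = 4; u[25] = 11; u[26] = 3; u[27] = 2; u[28] = 17; u[29] = 27; u[30] = 0; u[31] = 23; u[32] = 23; u[33] = 26; u[34] = 1; u[35] = 19; u[36] = 24; u[37] = 7; u[38] = 15; u[39] = 22; u[40] = 13; u[41] = 11; u[42] = 20; u[43] = 19.
The sequence repeats with period 42.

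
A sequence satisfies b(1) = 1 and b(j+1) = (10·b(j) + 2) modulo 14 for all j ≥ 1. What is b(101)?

We have b(1) = 1,  b(2) = 12,  b(3) = 10,  b(4) = 4,  b(5) = 0,  b(6) = 2,  b(7) = 8,  b(8) = 12.
Since b(8) = b(2) = 12, the sequence is eventually periodic: after a pre-period of length 1 it cycles with period 6.
For j ≥ 2, b(j) depends only on (j - 2) mod 6. (101 - 2) mod 6 = 3, so b(101) = b(5) = 0.

0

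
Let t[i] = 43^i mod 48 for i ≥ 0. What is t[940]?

1

We have t[0] = 1, t[1] = 43, t[2] = 25, t[3] = 19, t[4] = 1.
Since t[4] = t[0] = 1, the sequence is periodic with period 4.
So t[940] = t[0 + ((940-0) mod 4)] = t[0] = 1.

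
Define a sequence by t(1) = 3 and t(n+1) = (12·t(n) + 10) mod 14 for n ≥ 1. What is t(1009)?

Computing terms: t(1) = 3,  t(2) = 4,  t(3) = 2,  t(4) = 6,  t(5) = 12,  t(6) = 0,  t(7) = 10,  t(8) = 4.
Since t(8) = t(2) = 4, the sequence is eventually periodic: after a pre-period of length 1 it cycles with period 6.
For n ≥ 2, t(n) depends only on (n - 2) mod 6. (1009 - 2) mod 6 = 5, so t(1009) = t(7) = 10.

10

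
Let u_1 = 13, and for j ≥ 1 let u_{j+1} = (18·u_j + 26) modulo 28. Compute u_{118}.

Computing terms: u_1 = 13, u_2 = 8, u_3 = 2, u_4 = 6, u_5 = 22, u_6 = 2.
Since u_6 = u_3 = 2, the sequence is eventually periodic: after a pre-period of length 2 it cycles with period 3.
For j ≥ 3, u_j depends only on (j - 3) mod 3. (118 - 3) mod 3 = 1, so u_{118} = u_4 = 6.

6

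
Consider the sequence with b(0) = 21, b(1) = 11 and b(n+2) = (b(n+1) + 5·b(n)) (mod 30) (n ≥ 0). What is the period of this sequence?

6

b(0) = 21,  b(1) = 11,  b(2) = 26,  b(3) = 21,  b(4) = 1,  b(5) = 16,  b(6) = 21,  b(7) = 11.
The sequence repeats with period 6.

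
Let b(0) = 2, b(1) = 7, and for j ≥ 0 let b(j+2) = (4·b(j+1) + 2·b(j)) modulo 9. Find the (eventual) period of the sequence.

Computing terms: b(0) = 2, b(1) = 7, b(2) = 5, b(3) = 7, b(4) = 2, b(5) = 4, b(6) = 2, b(7) = 7.
The sequence repeats with period 6.

6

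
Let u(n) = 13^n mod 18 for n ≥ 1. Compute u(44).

7

u(1) = 13,  u(2) = 7,  u(3) = 1,  u(4) = 13.
Since u(4) = u(1) = 13, the sequence is periodic with period 3.
So u(44) = u(1 + ((44-1) mod 3)) = u(2) = 7.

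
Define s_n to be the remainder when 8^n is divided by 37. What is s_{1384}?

We have s_1 = 8; s_2 = 27; s_3 = 31; s_4 = 26; s_5 = 23; s_6 = 36; s_7 = 29; s_8 = 10; s_9 = 6; s_{10} = 11; s_{11} = 14; s_{12} = 1; s_{13} = 8.
The sequence repeats with period 12.
So s_{1384} = s_{1 + ((1384-1) mod 12)} = s_4 = 26.

26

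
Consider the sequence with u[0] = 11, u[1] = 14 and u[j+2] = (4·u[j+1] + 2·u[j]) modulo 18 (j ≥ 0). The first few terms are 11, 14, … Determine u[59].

12

Listing terms: u[0] = 11,  u[1] = 14,  u[2] = 6,  u[3] = 16,  u[4] = 4,  u[5] = 12,  u[6] = 2,  u[7] = 14,  u[8] = 6.
Since (u[7], u[8]) = (u[1], u[2]) = (14, 6) (two consecutive terms determine the rest), the sequence is eventually periodic: after a pre-period of length 1 it cycles with period 6.
For j ≥ 1, u[j] depends only on (j - 1) mod 6. (59 - 1) mod 6 = 4, so u[59] = u[5] = 12.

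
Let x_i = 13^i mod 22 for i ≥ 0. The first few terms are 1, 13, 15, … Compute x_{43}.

19

We have x_0 = 1, x_1 = 13, x_2 = 15, x_3 = 19, x_4 = 5, x_5 = 21, x_6 = 9, x_7 = 7, x_8 = 3, x_9 = 17, x_{10} = 1.
The sequence repeats with period 10.
(43 - 0) mod 10 = 3, so x_{43} = x_3 = 19.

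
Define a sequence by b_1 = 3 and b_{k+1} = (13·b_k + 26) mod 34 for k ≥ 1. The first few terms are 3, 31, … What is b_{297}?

3

Computing terms: b_1 = 3, b_2 = 31, b_3 = 21, b_4 = 27, b_5 = 3.
The sequence repeats with period 4.
(297 - 1) mod 4 = 0, so b_{297} = b_1 = 3.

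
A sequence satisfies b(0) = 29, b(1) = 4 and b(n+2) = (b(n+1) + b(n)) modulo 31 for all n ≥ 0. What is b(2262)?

26

Listing terms: b(0) = 29, b(1) = 4, b(2) = 2, b(3) = 6, b(4) = 8, b(5) = 14, b(6) = 22, b(7) = 5, b(8) = 27, b(9) = 1, b(10) = 28, b(11) = 29, b(12) = 26, b(13) = 24, b(14) = 19, b(15) = 12, b(16) = 0, b(17) = 12, b(18) = 12, b(19) = 24, b(20) = 5, b(21) = 29, b(22) = 3, b(23) = 1, b(24) = 4, b(25) = 5, b(26) = 9, b(27) = 14, b(28) = 23, b(29) = 6, b(30) = 29, b(31) = 4.
Since (b(30), b(31)) = (b(0), b(1)) = (29, 4) (two consecutive terms determine the rest), the sequence is periodic with period 30.
(2262 - 0) mod 30 = 12, so b(2262) = b(12) = 26.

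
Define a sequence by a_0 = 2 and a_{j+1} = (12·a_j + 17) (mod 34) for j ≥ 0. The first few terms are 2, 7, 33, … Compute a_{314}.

We have a_0 = 2, a_1 = 7, a_2 = 33, a_3 = 5, a_4 = 9, a_5 = 23, a_6 = 21, a_7 = 31, a_8 = 15, a_9 = 27, a_{10} = 1, a_{11} = 29, a_{12} = 25, a_{13} = 11, a_{14} = 13, a_{15} = 3, a_{16} = 19, a_{17} = 7.
Since a_{17} = a_1 = 7, the sequence is eventually periodic: after a pre-period of length 1 it cycles with period 16.
For j ≥ 1, a_j depends only on (j - 1) mod 16. (314 - 1) mod 16 = 9, so a_{314} = a_{10} = 1.

1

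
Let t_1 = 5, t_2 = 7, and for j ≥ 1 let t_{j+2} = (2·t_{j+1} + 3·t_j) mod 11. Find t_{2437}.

We have t_1 = 5, t_2 = 7, t_3 = 7, t_4 = 2, t_5 = 3, t_6 = 1, t_7 = 0, t_8 = 3, t_9 = 6, t_{10} = 10, t_{11} = 5, t_{12} = 7.
The sequence repeats with period 10.
So t_{2437} = t_{1 + ((2437-1) mod 10)} = t_7 = 0.

0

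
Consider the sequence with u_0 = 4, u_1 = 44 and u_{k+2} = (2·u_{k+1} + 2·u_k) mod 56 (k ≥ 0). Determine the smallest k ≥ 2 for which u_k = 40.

2

Computing terms: u_0 = 4,  u_1 = 44,  u_2 = 40,  u_3 = 0,  u_4 = 24,  u_5 = 48,  u_6 = 32,  u_7 = 48,  u_8 = 48,  u_9 = 24,  u_{10} = 32,  u_{11} = 0,  u_{12} = 8,  u_{13} = 16,  u_{14} = 48,  u_{15} = 16,  u_{16} = 16,  u_{17} = 8,  u_{18} = 48,  u_{19} = 0,  u_{20} = 40,  u_{21} = 24,  u_{22} = 16,  u_{23} = 24,  u_{24} = 24,  u_{25} = 40,  u_{26} = 16,  u_{27} = 0,  u_{28} = 32,  u_{29} = 8,  u_{30} = 24,  u_{31} = 8,  u_{32} = 8,  u_{33} = 32,  u_{34} = 24,  u_{35} = 0,  u_{36} = 48,  u_{37} = 40,  u_{38} = 8,  u_{39} = 40,  u_{40} = 40,  u_{41} = 48,  u_{42} = 8,  u_{43} = 0,  u_{44} = 16,  u_{45} = 32,  u_{46} = 40,  u_{47} = 32,  u_{48} = 32,  u_{49} = 16,  u_{50} = 40,  u_{51} = 0.
Since (u_{50}, u_{51}) = (u_2, u_3) = (40, 0) (two consecutive terms determine the rest), the sequence is eventually periodic: after a pre-period of length 2 it cycles with period 48.
The value 40 first appears (with k ≥ 2) at u_2.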